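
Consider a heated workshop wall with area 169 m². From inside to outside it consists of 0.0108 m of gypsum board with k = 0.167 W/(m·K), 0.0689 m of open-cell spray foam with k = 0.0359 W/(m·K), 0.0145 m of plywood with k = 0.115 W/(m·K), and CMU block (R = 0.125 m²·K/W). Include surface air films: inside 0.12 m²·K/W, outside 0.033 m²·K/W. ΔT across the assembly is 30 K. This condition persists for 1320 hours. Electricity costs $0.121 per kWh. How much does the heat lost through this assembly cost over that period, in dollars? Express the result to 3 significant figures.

339 dollars

0.0108/0.167 = 0.06467
0.0689/0.0359 = 1.919
0.0145/0.115 = 0.1261
R_total = 0.12 + 0.06467 + 1.919 + 0.1261 + 0.125 + 0.033 = 2.388 m²·K/W
Q = 169 × 30 / 2.388 = 2123 W
E = 2123 W × 1320 h / 1000 = 2803 kWh
Cost = 2803 × 0.121 = $339.1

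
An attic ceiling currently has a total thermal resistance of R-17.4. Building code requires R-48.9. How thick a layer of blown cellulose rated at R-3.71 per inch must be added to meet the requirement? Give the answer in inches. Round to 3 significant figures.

8.49 in

ΔR = 48.9 − 17.4 = 31.5 ft²·°F·h/BTU
L = ΔR / (R/in) = 31.5/3.71 = 8.491 in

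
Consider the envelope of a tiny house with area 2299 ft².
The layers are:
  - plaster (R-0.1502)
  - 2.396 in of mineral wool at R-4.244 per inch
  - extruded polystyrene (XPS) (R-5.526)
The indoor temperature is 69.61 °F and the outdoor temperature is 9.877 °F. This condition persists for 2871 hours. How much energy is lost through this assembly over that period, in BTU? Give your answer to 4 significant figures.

24880000 BTU

2.396 × 4.244 = 10.169
R_total = 0.1502 + 10.169 + 5.526 = 15.845 ft²·°F·h/BTU
Q = 2299 × (69.61 − 9.877) / 15.845 = 8666.9 BTU/h
E = 8666.9 × 2871 = 24883000 BTU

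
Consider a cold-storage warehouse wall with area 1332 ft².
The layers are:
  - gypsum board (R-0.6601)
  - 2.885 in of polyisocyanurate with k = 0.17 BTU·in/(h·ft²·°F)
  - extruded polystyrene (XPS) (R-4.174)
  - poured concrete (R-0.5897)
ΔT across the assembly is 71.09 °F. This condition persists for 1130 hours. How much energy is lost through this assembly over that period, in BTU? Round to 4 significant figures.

4778000 BTU

2.885/0.17 = 16.971
R_total = 0.6601 + 16.971 + 4.174 + 0.5897 = 22.394 ft²·°F·h/BTU
Q = 1332 × 71.09 / 22.394 = 4228.4 BTU/h
E = 4228.4 × 1130 = 4778100 BTU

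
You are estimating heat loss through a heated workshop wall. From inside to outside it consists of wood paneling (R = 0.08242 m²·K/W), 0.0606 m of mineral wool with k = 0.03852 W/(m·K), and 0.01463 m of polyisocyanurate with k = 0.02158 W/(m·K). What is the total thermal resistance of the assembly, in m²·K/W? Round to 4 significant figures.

0.0606/0.03852 = 1.5732
0.01463/0.02158 = 0.67794
R_total = 0.08242 + 1.5732 + 0.67794 = 2.3336 m²·K/W

2.334 m²·K/W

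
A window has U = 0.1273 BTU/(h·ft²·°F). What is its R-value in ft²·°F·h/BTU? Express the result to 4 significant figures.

7.855 ft²·°F·h/BTU

R = 1/U = 1/0.1273 = 7.8555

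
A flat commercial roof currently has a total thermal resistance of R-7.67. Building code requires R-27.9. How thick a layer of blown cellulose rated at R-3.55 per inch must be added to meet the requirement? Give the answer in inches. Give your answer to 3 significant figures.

ΔR = 27.9 − 7.67 = 20.23 ft²·°F·h/BTU
L = ΔR / (R/in) = 20.23/3.55 = 5.699 in

5.70 in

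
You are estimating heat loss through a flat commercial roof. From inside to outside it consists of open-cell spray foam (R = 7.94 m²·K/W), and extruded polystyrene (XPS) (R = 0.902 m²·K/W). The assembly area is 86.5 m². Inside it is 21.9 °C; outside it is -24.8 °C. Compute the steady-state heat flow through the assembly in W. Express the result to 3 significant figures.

457 W

R_total = 7.94 + 0.902 = 8.842 m²·K/W
Q = A·ΔT/R = 86.5 × (21.9 − (-24.8)) / 8.842 = 456.9 W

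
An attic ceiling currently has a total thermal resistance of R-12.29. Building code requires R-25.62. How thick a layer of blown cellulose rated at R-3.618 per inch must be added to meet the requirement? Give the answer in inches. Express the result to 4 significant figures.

ΔR = 25.62 − 12.29 = 13.33 ft²·°F·h/BTU
L = ΔR / (R/in) = 13.33/3.618 = 3.6844 in

3.684 in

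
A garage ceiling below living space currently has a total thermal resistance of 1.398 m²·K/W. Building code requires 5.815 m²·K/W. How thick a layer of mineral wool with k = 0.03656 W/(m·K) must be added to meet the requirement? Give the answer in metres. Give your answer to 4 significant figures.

0.1615 m

ΔR = 5.815 − 1.398 = 4.417 m²·K/W
L = ΔR × k = 4.417 × 0.03656 = 0.16149 m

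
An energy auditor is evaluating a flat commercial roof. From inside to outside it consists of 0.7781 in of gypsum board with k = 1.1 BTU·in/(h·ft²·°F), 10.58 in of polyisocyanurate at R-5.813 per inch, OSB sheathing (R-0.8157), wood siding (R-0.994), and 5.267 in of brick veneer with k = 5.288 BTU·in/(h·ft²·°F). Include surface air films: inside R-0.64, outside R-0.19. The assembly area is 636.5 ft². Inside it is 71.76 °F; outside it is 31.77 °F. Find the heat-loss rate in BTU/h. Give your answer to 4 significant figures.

0.7781/1.1 = 0.70736
10.58 × 5.813 = 61.502
5.267/5.288 = 0.99603
R_total = 0.64 + 0.70736 + 61.502 + 0.8157 + 0.994 + 0.99603 + 0.19 = 65.845 ft²·°F·h/BTU
Q = A·ΔT/R = 636.5 × (71.76 − 31.77) / 65.845 = 386.57 BTU/h

386.6 BTU/h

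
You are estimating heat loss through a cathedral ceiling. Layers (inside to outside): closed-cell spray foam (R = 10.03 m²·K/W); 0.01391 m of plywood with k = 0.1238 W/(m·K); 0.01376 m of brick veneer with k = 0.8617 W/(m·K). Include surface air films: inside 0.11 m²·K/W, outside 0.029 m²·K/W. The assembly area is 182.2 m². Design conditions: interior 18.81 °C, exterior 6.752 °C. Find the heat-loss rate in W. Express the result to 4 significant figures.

213.4 W

0.01391/0.1238 = 0.11236
0.01376/0.8617 = 0.015968
R_total = 0.11 + 10.03 + 0.11236 + 0.015968 + 0.029 = 10.297 m²·K/W
Q = A·ΔT/R = 182.2 × (18.81 − 6.752) / 10.297 = 213.35 W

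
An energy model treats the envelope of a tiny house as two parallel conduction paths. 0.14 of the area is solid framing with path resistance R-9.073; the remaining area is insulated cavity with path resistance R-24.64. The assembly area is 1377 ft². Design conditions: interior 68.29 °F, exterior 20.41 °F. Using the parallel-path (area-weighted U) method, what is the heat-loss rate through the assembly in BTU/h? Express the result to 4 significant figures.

3318 BTU/h

U_eff = 0.86/24.64 + 0.14/9.073 = 0.034903 + 0.01543 = 0.050333
R_eff = 1/U_eff = 19.868 ft²·°F·h/BTU
Q = 1377 × (68.29 − 20.41) / 19.868 = 3318.5 BTU/h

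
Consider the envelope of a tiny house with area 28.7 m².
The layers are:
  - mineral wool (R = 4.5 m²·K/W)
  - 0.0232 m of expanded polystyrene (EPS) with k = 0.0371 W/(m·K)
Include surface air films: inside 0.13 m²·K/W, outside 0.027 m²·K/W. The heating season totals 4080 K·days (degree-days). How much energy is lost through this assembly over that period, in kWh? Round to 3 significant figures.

532 kWh

0.0232/0.0371 = 0.6253
R_total = 0.13 + 4.5 + 0.6253 + 0.027 = 5.282 m²·K/W
E = A × HDD × 24 / R / 1000 = 28.7 × 4080 × 24 / 5.282 / 1000 = 532 kWh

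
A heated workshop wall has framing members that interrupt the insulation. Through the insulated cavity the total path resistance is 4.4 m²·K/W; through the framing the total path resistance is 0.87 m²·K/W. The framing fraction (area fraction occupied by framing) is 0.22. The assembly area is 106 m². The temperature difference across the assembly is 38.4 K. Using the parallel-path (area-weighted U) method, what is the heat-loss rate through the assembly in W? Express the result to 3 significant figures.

U_eff = 0.78/4.4 + 0.22/0.87 = 0.1773 + 0.2529 = 0.4301
R_eff = 1/U_eff = 2.325 m²·K/W
Q = 106 × 38.4 / 2.325 = 1751 W

1750 W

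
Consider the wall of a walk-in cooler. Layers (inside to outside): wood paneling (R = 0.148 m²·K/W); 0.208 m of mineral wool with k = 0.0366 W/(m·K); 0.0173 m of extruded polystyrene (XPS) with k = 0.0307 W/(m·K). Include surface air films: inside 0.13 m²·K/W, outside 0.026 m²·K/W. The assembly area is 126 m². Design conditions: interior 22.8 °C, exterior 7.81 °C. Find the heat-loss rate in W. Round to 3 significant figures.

288 W

0.208/0.0366 = 5.683
0.0173/0.0307 = 0.5635
R_total = 0.13 + 0.148 + 5.683 + 0.5635 + 0.026 = 6.551 m²·K/W
Q = A·ΔT/R = 126 × (22.8 − 7.81) / 6.551 = 288.3 W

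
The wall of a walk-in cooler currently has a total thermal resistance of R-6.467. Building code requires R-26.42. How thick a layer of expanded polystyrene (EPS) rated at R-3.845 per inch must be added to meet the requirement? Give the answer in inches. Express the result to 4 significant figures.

ΔR = 26.42 − 6.467 = 19.953 ft²·°F·h/BTU
L = ΔR / (R/in) = 19.953/3.845 = 5.1893 in

5.189 in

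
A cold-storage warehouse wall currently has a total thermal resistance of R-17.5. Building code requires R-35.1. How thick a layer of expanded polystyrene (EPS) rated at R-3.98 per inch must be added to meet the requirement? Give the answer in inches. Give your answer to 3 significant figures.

ΔR = 35.1 − 17.5 = 17.6 ft²·°F·h/BTU
L = ΔR / (R/in) = 17.6/3.98 = 4.422 in

4.42 in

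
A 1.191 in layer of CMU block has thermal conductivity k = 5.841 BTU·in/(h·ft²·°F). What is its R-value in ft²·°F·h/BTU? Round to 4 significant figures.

0.2039 ft²·°F·h/BTU

R = L/k = 1.191/5.841 = 0.2039 ft²·°F·h/BTU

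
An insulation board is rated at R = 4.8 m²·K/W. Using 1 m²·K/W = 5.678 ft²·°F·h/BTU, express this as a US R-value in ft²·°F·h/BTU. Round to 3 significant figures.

27.3 ft²·°F·h/BTU

R_US = 4.8 × 5.678 = 27.25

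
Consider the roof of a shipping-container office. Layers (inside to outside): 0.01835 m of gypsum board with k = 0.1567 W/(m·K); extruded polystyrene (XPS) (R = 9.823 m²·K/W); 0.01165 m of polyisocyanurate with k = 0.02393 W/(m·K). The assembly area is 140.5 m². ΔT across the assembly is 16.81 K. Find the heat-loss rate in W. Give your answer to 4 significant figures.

226.5 W

0.01835/0.1567 = 0.1171
0.01165/0.02393 = 0.48684
R_total = 0.1171 + 9.823 + 0.48684 = 10.427 m²·K/W
Q = A·ΔT/R = 140.5 × 16.81 / 10.427 = 226.51 W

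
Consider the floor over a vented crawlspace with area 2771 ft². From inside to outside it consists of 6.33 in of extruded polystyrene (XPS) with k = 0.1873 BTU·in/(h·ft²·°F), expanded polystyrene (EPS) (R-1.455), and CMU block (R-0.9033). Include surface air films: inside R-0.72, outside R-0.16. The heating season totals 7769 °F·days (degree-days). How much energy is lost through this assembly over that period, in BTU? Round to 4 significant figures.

13950000 BTU

6.33/0.1873 = 33.796
R_total = 0.72 + 33.796 + 1.455 + 0.9033 + 0.16 = 37.034 ft²·°F·h/BTU
E = A × HDD × 24 / R = 2771 × 7769 × 24 / 37.034 = 13951000 BTU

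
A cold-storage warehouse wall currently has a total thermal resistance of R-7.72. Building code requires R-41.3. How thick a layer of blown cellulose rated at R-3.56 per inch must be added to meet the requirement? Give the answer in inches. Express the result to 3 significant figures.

9.43 in

ΔR = 41.3 − 7.72 = 33.58 ft²·°F·h/BTU
L = ΔR / (R/in) = 33.58/3.56 = 9.433 in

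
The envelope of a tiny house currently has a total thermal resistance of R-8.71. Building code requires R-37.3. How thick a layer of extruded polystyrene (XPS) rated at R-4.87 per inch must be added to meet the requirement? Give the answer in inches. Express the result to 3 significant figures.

5.87 in

ΔR = 37.3 − 8.71 = 28.59 ft²·°F·h/BTU
L = ΔR / (R/in) = 28.59/4.87 = 5.871 in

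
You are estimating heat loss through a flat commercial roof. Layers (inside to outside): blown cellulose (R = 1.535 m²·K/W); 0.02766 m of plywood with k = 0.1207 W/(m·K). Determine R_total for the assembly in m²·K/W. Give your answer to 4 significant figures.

1.764 m²·K/W

0.02766/0.1207 = 0.22916
R_total = 1.535 + 0.22916 = 1.7642 m²·K/W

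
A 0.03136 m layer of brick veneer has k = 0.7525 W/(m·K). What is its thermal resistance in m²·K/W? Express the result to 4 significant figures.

0.04167 m²·K/W

R = L/k = 0.03136/0.7525 = 0.041674 m²·K/W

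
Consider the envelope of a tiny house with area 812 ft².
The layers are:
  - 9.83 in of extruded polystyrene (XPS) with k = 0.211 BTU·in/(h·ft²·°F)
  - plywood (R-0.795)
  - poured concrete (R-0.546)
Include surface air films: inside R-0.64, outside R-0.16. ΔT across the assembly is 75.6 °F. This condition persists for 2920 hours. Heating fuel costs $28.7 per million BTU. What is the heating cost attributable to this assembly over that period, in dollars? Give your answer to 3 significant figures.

9.83/0.211 = 46.59
R_total = 0.64 + 46.59 + 0.795 + 0.546 + 0.16 = 48.73 ft²·°F·h/BTU
Q = 812 × 75.6 / 48.73 = 1260 BTU/h
E = 1260 × 2920 = 3679000 BTU
Cost = 3679000/10⁶ × 28.7 = $105.6

106 dollars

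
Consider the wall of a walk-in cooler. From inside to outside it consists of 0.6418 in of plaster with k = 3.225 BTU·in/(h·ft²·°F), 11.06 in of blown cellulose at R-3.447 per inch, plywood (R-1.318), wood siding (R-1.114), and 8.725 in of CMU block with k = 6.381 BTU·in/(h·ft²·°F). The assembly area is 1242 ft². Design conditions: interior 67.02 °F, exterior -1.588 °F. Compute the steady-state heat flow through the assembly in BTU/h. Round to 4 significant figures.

0.6418/3.225 = 0.19901
11.06 × 3.447 = 38.124
8.725/6.381 = 1.3673
R_total = 0.19901 + 38.124 + 1.318 + 1.114 + 1.3673 = 42.122 ft²·°F·h/BTU
Q = A·ΔT/R = 1242 × (67.02 − (-1.588)) / 42.122 = 2023 BTU/h

2023 BTU/h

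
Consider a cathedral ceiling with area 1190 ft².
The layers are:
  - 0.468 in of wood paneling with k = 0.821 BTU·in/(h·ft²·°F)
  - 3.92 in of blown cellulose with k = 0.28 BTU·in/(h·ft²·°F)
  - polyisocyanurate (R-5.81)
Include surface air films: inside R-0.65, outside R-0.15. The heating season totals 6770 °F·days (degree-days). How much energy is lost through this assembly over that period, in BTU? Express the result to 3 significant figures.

0.468/0.821 = 0.57
3.92/0.28 = 14
R_total = 0.65 + 0.57 + 14 + 5.81 + 0.15 = 21.18 ft²·°F·h/BTU
E = A × HDD × 24 / R = 1190 × 6770 × 24 / 21.18 = 9129000 BTU

9130000 BTU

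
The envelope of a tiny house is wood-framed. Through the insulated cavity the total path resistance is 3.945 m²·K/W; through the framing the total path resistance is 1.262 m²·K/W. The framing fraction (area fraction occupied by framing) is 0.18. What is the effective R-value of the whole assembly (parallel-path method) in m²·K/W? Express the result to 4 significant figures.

2.853 m²·K/W

U_eff = 0.82/3.945 + 0.18/1.262 = 0.20786 + 0.14263 = 0.35049
R_eff = 1/U_eff = 2.8532 m²·K/W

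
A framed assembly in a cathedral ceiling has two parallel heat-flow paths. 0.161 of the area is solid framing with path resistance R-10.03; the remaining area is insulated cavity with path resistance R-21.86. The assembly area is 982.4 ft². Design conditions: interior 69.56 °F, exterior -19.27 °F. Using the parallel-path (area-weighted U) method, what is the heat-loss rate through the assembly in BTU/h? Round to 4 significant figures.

4750 BTU/h

U_eff = 0.839/21.86 + 0.161/10.03 = 0.038381 + 0.016052 = 0.054432
R_eff = 1/U_eff = 18.371 ft²·°F·h/BTU
Q = 982.4 × (69.56 − (-19.27)) / 18.371 = 4750.1 BTU/h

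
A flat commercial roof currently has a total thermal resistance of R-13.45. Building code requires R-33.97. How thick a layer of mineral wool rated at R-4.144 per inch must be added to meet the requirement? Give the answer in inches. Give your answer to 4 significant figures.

ΔR = 33.97 − 13.45 = 20.52 ft²·°F·h/BTU
L = ΔR / (R/in) = 20.52/4.144 = 4.9517 in

4.952 in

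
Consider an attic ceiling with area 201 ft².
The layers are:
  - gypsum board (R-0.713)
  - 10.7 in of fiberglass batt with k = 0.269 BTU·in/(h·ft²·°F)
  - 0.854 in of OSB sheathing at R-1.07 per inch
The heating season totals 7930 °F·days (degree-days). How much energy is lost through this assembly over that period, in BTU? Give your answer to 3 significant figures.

924000 BTU

10.7/0.269 = 39.78
0.854 × 1.07 = 0.9138
R_total = 0.713 + 39.78 + 0.9138 = 41.4 ft²·°F·h/BTU
E = A × HDD × 24 / R = 201 × 7930 × 24 / 41.4 = 923900 BTU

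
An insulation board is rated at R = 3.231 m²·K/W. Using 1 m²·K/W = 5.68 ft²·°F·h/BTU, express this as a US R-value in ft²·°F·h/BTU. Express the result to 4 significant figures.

R_US = 3.231 × 5.68 = 18.352

18.35 ft²·°F·h/BTU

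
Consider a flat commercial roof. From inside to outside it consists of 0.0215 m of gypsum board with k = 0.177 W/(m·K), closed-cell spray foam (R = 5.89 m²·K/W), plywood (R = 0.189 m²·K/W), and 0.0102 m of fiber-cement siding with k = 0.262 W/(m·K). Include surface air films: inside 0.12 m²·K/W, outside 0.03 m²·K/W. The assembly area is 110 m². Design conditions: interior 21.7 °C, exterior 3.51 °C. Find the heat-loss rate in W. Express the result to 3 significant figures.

313 W

0.0215/0.177 = 0.1215
0.0102/0.262 = 0.03893
R_total = 0.12 + 0.1215 + 5.89 + 0.189 + 0.03893 + 0.03 = 6.389 m²·K/W
Q = A·ΔT/R = 110 × (21.7 − 3.51) / 6.389 = 313.2 W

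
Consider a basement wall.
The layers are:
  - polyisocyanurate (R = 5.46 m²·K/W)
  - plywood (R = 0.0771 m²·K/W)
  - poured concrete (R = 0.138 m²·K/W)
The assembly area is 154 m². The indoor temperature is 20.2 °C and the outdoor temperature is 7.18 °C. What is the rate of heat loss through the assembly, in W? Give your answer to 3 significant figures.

R_total = 5.46 + 0.0771 + 0.138 = 5.675 m²·K/W
Q = A·ΔT/R = 154 × (20.2 − 7.18) / 5.675 = 353.3 W

353 W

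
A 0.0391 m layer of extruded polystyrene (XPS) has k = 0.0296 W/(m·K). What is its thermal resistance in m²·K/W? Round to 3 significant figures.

1.32 m²·K/W

R = L/k = 0.0391/0.0296 = 1.321 m²·K/W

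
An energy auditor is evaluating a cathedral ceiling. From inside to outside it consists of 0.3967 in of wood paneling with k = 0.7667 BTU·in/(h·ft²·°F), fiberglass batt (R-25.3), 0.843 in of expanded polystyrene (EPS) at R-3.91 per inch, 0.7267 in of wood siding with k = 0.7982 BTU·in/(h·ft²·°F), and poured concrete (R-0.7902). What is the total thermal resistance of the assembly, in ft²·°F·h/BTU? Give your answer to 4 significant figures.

30.81 ft²·°F·h/BTU

0.3967/0.7667 = 0.51741
0.843 × 3.91 = 3.2961
0.7267/0.7982 = 0.91042
R_total = 0.51741 + 25.3 + 3.2961 + 0.91042 + 0.7902 = 30.814 ft²·°F·h/BTU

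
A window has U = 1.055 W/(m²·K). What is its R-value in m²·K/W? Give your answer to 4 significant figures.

R = 1/U = 1/1.055 = 0.94787

0.9479 m²·K/W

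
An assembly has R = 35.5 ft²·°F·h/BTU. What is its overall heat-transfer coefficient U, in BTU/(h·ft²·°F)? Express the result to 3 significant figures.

U = 1/R = 1/35.5 = 0.02817

0.0282 BTU/(h·ft²·°F)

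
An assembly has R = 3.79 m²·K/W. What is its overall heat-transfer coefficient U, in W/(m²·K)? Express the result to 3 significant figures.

U = 1/R = 1/3.79 = 0.2639

0.264 W/(m²·K)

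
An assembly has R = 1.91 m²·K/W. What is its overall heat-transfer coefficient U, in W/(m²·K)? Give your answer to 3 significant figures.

0.524 W/(m²·K)

U = 1/R = 1/1.91 = 0.5236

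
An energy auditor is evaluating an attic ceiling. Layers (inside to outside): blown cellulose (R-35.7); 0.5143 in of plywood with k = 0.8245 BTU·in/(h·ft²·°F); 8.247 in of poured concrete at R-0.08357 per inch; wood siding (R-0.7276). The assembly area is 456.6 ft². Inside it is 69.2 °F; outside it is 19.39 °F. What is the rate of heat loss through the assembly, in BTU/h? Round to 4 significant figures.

0.5143/0.8245 = 0.62377
8.247 × 0.08357 = 0.6892
R_total = 35.7 + 0.62377 + 0.6892 + 0.7276 = 37.741 ft²·°F·h/BTU
Q = A·ΔT/R = 456.6 × (69.2 − 19.39) / 37.741 = 602.62 BTU/h

602.6 BTU/h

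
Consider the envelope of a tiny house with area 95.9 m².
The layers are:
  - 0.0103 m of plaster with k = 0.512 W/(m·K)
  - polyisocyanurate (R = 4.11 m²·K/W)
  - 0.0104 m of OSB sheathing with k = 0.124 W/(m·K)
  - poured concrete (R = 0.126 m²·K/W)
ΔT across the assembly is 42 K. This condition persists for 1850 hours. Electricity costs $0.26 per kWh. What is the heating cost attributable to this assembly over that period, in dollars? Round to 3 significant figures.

0.0103/0.512 = 0.02012
0.0104/0.124 = 0.08387
R_total = 0.02012 + 4.11 + 0.08387 + 0.126 = 4.34 m²·K/W
Q = 95.9 × 42 / 4.34 = 928.1 W
E = 928.1 W × 1850 h / 1000 = 1717 kWh
Cost = 1717 × 0.26 = $446.4

446 dollars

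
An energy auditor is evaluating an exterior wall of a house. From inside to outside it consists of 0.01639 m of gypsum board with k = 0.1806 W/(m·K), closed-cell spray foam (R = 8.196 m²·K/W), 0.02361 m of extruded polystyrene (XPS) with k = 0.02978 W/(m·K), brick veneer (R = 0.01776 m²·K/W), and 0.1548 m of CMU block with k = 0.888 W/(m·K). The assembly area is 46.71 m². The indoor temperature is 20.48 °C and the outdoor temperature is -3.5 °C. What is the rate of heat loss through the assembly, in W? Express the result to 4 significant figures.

0.01639/0.1806 = 0.090753
0.02361/0.02978 = 0.79281
0.1548/0.888 = 0.17432
R_total = 0.090753 + 8.196 + 0.79281 + 0.01776 + 0.17432 = 9.2717 m²·K/W
Q = A·ΔT/R = 46.71 × (20.48 − (-3.5)) / 9.2717 = 120.81 W

120.8 W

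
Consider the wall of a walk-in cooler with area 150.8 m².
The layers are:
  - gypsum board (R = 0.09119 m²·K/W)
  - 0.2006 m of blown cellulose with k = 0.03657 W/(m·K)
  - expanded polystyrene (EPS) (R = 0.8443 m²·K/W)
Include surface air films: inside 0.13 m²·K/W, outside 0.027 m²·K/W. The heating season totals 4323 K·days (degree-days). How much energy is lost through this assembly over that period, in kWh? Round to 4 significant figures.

2379 kWh

0.2006/0.03657 = 5.4854
R_total = 0.13 + 0.09119 + 5.4854 + 0.8443 + 0.027 = 6.5779 m²·K/W
E = A × HDD × 24 / R / 1000 = 150.8 × 4323 × 24 / 6.5779 / 1000 = 2378.6 kWh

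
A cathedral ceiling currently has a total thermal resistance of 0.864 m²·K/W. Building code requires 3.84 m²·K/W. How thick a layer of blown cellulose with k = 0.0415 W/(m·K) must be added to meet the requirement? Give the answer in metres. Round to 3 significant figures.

ΔR = 3.84 − 0.864 = 2.976 m²·K/W
L = ΔR × k = 2.976 × 0.0415 = 0.1235 m

0.124 m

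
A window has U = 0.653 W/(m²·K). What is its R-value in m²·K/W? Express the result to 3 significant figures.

R = 1/U = 1/0.653 = 1.531

1.53 m²·K/W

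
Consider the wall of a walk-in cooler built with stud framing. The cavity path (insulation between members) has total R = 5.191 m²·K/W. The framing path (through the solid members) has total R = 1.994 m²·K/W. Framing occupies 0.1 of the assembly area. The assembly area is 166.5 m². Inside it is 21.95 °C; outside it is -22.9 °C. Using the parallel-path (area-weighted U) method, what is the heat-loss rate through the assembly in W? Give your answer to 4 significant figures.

1669 W

U_eff = 0.9/5.191 + 0.1/1.994 = 0.17338 + 0.05015 = 0.22353
R_eff = 1/U_eff = 4.4737 m²·K/W
Q = 166.5 × (21.95 − (-22.9)) / 4.4737 = 1669.2 W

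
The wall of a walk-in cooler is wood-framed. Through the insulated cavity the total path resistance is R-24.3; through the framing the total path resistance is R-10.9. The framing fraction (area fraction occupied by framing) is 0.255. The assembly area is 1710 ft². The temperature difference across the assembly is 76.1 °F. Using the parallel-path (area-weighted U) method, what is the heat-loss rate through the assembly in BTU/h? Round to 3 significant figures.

7030 BTU/h

U_eff = 0.745/24.3 + 0.255/10.9 = 0.03066 + 0.02339 = 0.05405
R_eff = 1/U_eff = 18.5 ft²·°F·h/BTU
Q = 1710 × 76.1 / 18.5 = 7034 BTU/h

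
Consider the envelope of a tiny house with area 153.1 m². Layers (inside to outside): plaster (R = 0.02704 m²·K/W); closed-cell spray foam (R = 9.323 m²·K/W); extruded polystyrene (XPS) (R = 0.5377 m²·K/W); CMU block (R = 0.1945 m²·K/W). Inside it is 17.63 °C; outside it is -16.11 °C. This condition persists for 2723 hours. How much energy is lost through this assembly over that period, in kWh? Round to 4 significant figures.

1395 kWh

R_total = 0.02704 + 9.323 + 0.5377 + 0.1945 = 10.082 m²·K/W
Q = 153.1 × (17.63 − (-16.11)) / 10.082 = 512.35 W
E = 512.35 W × 2723 h / 1000 = 1395.1 kWh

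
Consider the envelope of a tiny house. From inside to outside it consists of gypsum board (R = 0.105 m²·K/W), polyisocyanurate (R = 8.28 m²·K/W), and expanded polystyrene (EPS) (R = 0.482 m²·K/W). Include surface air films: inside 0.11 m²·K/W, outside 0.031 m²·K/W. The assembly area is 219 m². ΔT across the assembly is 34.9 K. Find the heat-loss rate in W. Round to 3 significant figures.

R_total = 0.11 + 0.105 + 8.28 + 0.482 + 0.031 = 9.008 m²·K/W
Q = A·ΔT/R = 219 × 34.9 / 9.008 = 848.5 W

848 W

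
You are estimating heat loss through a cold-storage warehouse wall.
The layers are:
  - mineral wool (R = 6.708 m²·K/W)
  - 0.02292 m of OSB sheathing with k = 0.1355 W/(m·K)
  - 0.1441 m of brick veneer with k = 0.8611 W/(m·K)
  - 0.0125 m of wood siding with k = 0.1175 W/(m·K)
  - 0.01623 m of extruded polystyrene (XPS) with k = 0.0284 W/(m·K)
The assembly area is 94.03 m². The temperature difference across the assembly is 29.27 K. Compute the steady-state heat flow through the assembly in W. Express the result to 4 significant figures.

0.02292/0.1355 = 0.16915
0.1441/0.8611 = 0.16734
0.0125/0.1175 = 0.10638
0.01623/0.0284 = 0.57148
R_total = 6.708 + 0.16915 + 0.16734 + 0.10638 + 0.57148 = 7.7224 m²·K/W
Q = A·ΔT/R = 94.03 × 29.27 / 7.7224 = 356.4 W

356.4 W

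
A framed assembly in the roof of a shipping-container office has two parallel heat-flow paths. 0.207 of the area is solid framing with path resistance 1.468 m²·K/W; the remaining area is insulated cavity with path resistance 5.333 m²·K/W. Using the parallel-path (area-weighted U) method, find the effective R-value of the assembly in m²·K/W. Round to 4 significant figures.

3.452 m²·K/W

U_eff = 0.793/5.333 + 0.207/1.468 = 0.1487 + 0.14101 = 0.2897
R_eff = 1/U_eff = 3.4518 m²·K/W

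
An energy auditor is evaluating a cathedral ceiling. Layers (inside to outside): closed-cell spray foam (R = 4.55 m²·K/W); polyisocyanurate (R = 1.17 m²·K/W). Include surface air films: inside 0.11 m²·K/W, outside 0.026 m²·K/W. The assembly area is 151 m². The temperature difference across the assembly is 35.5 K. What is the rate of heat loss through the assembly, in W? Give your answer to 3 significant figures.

915 W

R_total = 0.11 + 4.55 + 1.17 + 0.026 = 5.856 m²·K/W
Q = A·ΔT/R = 151 × 35.5 / 5.856 = 915.4 W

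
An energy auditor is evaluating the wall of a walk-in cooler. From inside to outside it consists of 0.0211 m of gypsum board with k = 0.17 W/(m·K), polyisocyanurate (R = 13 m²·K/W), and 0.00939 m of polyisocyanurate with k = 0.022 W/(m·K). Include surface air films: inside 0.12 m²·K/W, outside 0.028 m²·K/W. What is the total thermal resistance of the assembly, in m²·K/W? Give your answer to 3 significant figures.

0.0211/0.17 = 0.1241
0.00939/0.022 = 0.4268
R_total = 0.12 + 0.1241 + 13 + 0.4268 + 0.028 = 13.7 m²·K/W

13.7 m²·K/W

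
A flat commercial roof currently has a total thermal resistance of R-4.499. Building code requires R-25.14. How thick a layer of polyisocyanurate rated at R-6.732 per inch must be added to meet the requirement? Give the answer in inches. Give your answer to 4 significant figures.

ΔR = 25.14 − 4.499 = 20.641 ft²·°F·h/BTU
L = ΔR / (R/in) = 20.641/6.732 = 3.0661 in

3.066 in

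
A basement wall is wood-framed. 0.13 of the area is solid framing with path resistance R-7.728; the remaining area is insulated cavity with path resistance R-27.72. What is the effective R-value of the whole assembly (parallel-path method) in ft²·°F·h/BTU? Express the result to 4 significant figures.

20.74 ft²·°F·h/BTU

U_eff = 0.87/27.72 + 0.13/7.728 = 0.031385 + 0.016822 = 0.048207
R_eff = 1/U_eff = 20.744 ft²·°F·h/BTU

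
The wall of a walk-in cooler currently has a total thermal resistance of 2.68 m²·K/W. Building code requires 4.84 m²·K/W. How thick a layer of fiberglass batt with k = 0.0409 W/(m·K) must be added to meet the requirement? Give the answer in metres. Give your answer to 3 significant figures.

ΔR = 4.84 − 2.68 = 2.16 m²·K/W
L = ΔR × k = 2.16 × 0.0409 = 0.08834 m

0.0883 m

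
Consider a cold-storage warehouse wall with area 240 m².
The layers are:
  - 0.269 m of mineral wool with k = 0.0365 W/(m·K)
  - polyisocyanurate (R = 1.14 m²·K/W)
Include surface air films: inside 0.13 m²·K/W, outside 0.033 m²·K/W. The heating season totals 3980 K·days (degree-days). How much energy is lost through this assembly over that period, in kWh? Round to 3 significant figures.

0.269/0.0365 = 7.37
R_total = 0.13 + 7.37 + 1.14 + 0.033 = 8.673 m²·K/W
E = A × HDD × 24 / R / 1000 = 240 × 3980 × 24 / 8.673 / 1000 = 2643 kWh

2640 kWh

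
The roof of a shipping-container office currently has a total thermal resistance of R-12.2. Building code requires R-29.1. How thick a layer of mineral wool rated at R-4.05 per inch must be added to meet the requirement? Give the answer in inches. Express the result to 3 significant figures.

ΔR = 29.1 − 12.2 = 16.9 ft²·°F·h/BTU
L = ΔR / (R/in) = 16.9/4.05 = 4.173 in

4.17 in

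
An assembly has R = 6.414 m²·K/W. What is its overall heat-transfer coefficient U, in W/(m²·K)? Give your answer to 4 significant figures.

0.1559 W/(m²·K)

U = 1/R = 1/6.414 = 0.15591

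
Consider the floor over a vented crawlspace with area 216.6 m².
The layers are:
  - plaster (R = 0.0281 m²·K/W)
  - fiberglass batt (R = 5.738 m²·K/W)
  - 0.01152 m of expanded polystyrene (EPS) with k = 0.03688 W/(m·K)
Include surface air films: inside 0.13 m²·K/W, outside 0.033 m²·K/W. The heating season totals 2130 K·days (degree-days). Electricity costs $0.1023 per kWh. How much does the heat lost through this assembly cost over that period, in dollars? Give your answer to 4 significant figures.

0.01152/0.03688 = 0.31236
R_total = 0.13 + 0.0281 + 5.738 + 0.31236 + 0.033 = 6.2415 m²·K/W
E = A × HDD × 24 / R / 1000 = 216.6 × 2130 × 24 / 6.2415 / 1000 = 1774 kWh
Cost = 1774 × 0.1023 = $181.48

181.5 dollars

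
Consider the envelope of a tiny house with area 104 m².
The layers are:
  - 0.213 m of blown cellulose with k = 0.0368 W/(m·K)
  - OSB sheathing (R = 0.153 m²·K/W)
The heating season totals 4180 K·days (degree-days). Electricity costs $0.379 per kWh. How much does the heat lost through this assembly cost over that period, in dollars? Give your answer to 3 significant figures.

666 dollars

0.213/0.0368 = 5.788
R_total = 5.788 + 0.153 = 5.941 m²·K/W
E = A × HDD × 24 / R / 1000 = 104 × 4180 × 24 / 5.941 / 1000 = 1756 kWh
Cost = 1756 × 0.379 = $665.6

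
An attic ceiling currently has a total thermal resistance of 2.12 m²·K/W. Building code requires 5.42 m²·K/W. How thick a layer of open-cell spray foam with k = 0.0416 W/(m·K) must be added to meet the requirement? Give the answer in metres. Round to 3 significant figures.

ΔR = 5.42 − 2.12 = 3.3 m²·K/W
L = ΔR × k = 3.3 × 0.0416 = 0.1373 m

0.137 m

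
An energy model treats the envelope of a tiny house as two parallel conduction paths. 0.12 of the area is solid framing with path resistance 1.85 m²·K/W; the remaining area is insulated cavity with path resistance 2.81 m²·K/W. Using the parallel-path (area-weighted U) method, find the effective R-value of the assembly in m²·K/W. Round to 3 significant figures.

2.65 m²·K/W

U_eff = 0.88/2.81 + 0.12/1.85 = 0.3132 + 0.06486 = 0.378
R_eff = 1/U_eff = 2.645 m²·K/W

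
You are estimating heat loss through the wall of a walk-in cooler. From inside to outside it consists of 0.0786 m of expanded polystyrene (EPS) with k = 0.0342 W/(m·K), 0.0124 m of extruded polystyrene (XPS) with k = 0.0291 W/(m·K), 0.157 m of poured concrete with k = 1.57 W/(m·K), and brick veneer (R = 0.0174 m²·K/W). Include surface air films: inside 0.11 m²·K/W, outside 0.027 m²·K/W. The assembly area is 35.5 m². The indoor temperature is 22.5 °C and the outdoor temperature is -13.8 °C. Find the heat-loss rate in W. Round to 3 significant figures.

433 W

0.0786/0.0342 = 2.298
0.0124/0.0291 = 0.4261
0.157/1.57 = 0.1
R_total = 0.11 + 2.298 + 0.4261 + 0.1 + 0.0174 + 0.027 = 2.979 m²·K/W
Q = A·ΔT/R = 35.5 × (22.5 − (-13.8)) / 2.979 = 432.6 W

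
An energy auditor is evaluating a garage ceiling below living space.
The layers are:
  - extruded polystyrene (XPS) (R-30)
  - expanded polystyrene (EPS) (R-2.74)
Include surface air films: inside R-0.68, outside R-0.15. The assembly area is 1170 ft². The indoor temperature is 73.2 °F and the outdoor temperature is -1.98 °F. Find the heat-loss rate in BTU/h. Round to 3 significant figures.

R_total = 0.68 + 30 + 2.74 + 0.15 = 33.57 ft²·°F·h/BTU
Q = A·ΔT/R = 1170 × (73.2 − (-1.98)) / 33.57 = 2620 BTU/h

2620 BTU/h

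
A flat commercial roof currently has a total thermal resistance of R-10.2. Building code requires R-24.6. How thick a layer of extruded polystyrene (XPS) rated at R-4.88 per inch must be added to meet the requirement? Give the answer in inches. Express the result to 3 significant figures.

2.95 in

ΔR = 24.6 − 10.2 = 14.4 ft²·°F·h/BTU
L = ΔR / (R/in) = 14.4/4.88 = 2.951 in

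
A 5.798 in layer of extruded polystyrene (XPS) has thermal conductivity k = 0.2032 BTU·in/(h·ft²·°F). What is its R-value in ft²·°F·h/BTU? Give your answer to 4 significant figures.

R = L/k = 5.798/0.2032 = 28.533 ft²·°F·h/BTU

28.53 ft²·°F·h/BTU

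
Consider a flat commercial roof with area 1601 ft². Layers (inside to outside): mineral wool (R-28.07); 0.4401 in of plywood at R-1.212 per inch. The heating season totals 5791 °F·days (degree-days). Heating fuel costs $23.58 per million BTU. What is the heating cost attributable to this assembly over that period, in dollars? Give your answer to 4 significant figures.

183.4 dollars

0.4401 × 1.212 = 0.5334
R_total = 28.07 + 0.5334 = 28.603 ft²·°F·h/BTU
E = A × HDD × 24 / R = 1601 × 5791 × 24 / 28.603 = 7779300 BTU
Cost = 7779300/10⁶ × 23.58 = $183.44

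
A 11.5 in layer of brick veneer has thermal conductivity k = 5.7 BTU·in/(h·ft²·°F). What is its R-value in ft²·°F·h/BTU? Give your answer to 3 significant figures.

R = L/k = 11.5/5.7 = 2.018 ft²·°F·h/BTU

2.02 ft²·°F·h/BTU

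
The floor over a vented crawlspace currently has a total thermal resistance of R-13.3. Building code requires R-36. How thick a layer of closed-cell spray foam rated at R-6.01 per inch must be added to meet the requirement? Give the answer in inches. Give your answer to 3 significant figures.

3.78 in

ΔR = 36 − 13.3 = 22.7 ft²·°F·h/BTU
L = ΔR / (R/in) = 22.7/6.01 = 3.777 in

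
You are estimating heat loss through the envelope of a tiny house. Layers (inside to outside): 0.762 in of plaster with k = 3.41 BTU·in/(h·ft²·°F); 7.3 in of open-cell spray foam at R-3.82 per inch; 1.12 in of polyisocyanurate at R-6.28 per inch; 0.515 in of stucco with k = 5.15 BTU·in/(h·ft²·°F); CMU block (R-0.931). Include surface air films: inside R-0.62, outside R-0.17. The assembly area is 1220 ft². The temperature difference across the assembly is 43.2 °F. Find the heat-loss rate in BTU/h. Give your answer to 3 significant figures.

0.762/3.41 = 0.2235
7.3 × 3.82 = 27.89
1.12 × 6.28 = 7.034
0.515/5.15 = 0.1
R_total = 0.62 + 0.2235 + 27.89 + 7.034 + 0.1 + 0.931 + 0.17 = 36.96 ft²·°F·h/BTU
Q = A·ΔT/R = 1220 × 43.2 / 36.96 = 1426 BTU/h

1430 BTU/h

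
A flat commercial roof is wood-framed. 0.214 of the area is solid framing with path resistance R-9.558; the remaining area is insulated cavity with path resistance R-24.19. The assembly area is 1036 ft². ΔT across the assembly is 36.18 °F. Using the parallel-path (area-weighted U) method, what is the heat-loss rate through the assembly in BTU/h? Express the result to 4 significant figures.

2057 BTU/h

U_eff = 0.786/24.19 + 0.214/9.558 = 0.032493 + 0.02239 = 0.054882
R_eff = 1/U_eff = 18.221 ft²·°F·h/BTU
Q = 1036 × 36.18 / 18.221 = 2057.1 BTU/h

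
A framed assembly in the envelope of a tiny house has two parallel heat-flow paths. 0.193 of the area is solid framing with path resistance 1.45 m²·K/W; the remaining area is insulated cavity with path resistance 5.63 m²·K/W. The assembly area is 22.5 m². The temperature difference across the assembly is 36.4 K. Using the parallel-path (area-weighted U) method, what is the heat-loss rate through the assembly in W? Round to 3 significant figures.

U_eff = 0.807/5.63 + 0.193/1.45 = 0.1433 + 0.1331 = 0.2764
R_eff = 1/U_eff = 3.617 m²·K/W
Q = 22.5 × 36.4 / 3.617 = 226.4 W

226 W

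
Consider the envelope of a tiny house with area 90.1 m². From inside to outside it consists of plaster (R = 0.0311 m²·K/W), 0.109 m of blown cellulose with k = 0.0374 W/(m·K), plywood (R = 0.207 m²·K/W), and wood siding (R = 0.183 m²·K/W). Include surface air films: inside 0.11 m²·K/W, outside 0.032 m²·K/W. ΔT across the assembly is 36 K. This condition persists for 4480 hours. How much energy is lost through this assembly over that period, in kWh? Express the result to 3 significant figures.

4180 kWh

0.109/0.0374 = 2.914
R_total = 0.11 + 0.0311 + 2.914 + 0.207 + 0.183 + 0.032 = 3.478 m²·K/W
Q = 90.1 × 36 / 3.478 = 932.7 W
E = 932.7 W × 4480 h / 1000 = 4179 kWh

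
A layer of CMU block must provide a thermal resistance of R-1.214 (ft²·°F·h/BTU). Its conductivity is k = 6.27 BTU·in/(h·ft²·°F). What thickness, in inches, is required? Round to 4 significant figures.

7.612 in

L = R × k = 1.214 × 6.27 = 7.6118 in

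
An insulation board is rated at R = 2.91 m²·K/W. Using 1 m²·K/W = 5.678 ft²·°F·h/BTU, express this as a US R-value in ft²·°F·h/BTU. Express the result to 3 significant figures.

R_US = 2.91 × 5.678 = 16.52

16.5 ft²·°F·h/BTU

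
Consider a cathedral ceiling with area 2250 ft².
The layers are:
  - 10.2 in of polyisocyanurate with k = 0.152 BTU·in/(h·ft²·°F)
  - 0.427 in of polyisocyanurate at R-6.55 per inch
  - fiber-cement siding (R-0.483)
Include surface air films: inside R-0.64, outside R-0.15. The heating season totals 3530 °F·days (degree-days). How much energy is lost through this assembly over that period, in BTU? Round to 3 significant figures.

2680000 BTU

10.2/0.152 = 67.11
0.427 × 6.55 = 2.797
R_total = 0.64 + 67.11 + 2.797 + 0.483 + 0.15 = 71.18 ft²·°F·h/BTU
E = A × HDD × 24 / R = 2250 × 3530 × 24 / 71.18 = 2678000 BTU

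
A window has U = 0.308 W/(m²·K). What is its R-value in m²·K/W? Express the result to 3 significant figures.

3.25 m²·K/W

R = 1/U = 1/0.308 = 3.247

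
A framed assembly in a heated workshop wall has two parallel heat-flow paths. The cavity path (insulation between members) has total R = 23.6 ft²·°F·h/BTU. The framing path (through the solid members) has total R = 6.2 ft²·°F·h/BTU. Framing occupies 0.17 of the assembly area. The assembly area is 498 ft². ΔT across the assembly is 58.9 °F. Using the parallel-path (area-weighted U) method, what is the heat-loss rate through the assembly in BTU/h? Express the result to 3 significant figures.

U_eff = 0.83/23.6 + 0.17/6.2 = 0.03517 + 0.02742 = 0.06259
R_eff = 1/U_eff = 15.98 ft²·°F·h/BTU
Q = 498 × 58.9 / 15.98 = 1836 BTU/h

1840 BTU/h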